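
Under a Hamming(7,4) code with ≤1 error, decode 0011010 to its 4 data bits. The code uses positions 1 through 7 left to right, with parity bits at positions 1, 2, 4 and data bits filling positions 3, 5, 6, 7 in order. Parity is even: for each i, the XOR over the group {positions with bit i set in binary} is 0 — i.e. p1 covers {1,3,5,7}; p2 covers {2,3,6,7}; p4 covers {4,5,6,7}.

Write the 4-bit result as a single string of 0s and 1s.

1010

s1 (pos 1,3,5,7): 0⊕1⊕0⊕0 = 1
s2 (pos 2,3,6,7): 0⊕1⊕1⊕0 = 0
s4 (pos 4,5,6,7): 1⊕0⊕1⊕0 = 0
Syndrome s4…s1 = 001 → error at position 1.
Flip position 1: 0011010 → 1011010
Read data bits from positions 3,5,6,7: 1010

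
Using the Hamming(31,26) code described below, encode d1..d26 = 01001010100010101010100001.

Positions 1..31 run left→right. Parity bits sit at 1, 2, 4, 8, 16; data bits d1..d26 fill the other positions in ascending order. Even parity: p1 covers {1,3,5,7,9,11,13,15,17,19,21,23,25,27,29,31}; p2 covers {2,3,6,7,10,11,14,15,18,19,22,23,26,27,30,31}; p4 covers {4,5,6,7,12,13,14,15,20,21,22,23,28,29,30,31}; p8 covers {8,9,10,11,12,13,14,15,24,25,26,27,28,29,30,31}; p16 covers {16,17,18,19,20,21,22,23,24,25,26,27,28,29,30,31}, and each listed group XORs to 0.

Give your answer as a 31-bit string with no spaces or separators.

Place data at non-parity positions: p1 p2 0 p4 1 0 0 p8 1 0 1 0 1 0 0 p16 0 1 0 1 0 1 0 1 0 1 0 0 0 0 1
p1 (pos 1,3,5,7,9,11,13,15,17,19,21,23,25,27,29,31): XOR of data positions = 0⊕1⊕0⊕1⊕1⊕1⊕0⊕0⊕0⊕0⊕0⊕0⊕0⊕0⊕1 = 1
p2 (pos 2,3,6,7,10,11,14,15,18,19,22,23,26,27,30,31): XOR of data positions = 0⊕0⊕0⊕0⊕1⊕0⊕0⊕1⊕0⊕1⊕0⊕1⊕0⊕0⊕1 = 1
p4 (pos 4,5,6,7,12,13,14,15,20,21,22,23,28,29,30,31): XOR of data positions = 1⊕0⊕0⊕0⊕1⊕0⊕0⊕1⊕0⊕1⊕0⊕0⊕0⊕0⊕1 = 1
p8 (pos 8,9,10,11,12,13,14,15,24,25,26,27,28,29,30,31): XOR of data positions = 1⊕0⊕1⊕0⊕1⊕0⊕0⊕1⊕0⊕1⊕0⊕0⊕0⊕0⊕1 = 0
p16 (pos 16,17,18,19,20,21,22,23,24,25,26,27,28,29,30,31): XOR of data positions = 0⊕1⊕0⊕1⊕0⊕1⊕0⊕1⊕0⊕1⊕0⊕0⊕0⊕0⊕1 = 0
Codeword: 1101100010101000010101010100001

1101100010101000010101010100001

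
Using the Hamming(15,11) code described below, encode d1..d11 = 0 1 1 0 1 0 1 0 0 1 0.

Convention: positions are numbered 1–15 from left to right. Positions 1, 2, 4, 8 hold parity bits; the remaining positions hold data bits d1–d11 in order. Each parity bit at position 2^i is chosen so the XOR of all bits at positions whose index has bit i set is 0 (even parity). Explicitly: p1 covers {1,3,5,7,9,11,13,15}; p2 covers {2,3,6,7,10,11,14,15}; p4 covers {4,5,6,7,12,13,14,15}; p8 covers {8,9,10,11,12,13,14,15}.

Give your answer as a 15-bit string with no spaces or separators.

110111011010010

Place data at non-parity positions: p1 p2 0 p4 1 1 0 p8 1 0 1 0 0 1 0
p1 (pos 1,3,5,7,9,11,13,15): XOR of data positions = 0⊕1⊕0⊕1⊕1⊕0⊕0 = 1
p2 (pos 2,3,6,7,10,11,14,15): XOR of data positions = 0⊕1⊕0⊕0⊕1⊕1⊕0 = 1
p4 (pos 4,5,6,7,12,13,14,15): XOR of data positions = 1⊕1⊕0⊕0⊕0⊕1⊕0 = 1
p8 (pos 8,9,10,11,12,13,14,15): XOR of data positions = 1⊕0⊕1⊕0⊕0⊕1⊕0 = 1
Codeword: 110111011010010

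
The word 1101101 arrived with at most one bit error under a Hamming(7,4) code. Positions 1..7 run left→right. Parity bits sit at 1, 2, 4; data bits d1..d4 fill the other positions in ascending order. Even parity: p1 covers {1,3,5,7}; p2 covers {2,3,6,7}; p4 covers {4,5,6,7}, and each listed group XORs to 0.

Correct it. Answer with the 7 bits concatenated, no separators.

1101001

s1 (pos 1,3,5,7): 1⊕0⊕1⊕1 = 1
s2 (pos 2,3,6,7): 1⊕0⊕0⊕1 = 0
s4 (pos 4,5,6,7): 1⊕1⊕0⊕1 = 1
Syndrome s4…s1 = 101 → error at position 5.
Flip position 5: 1101101 → 1101001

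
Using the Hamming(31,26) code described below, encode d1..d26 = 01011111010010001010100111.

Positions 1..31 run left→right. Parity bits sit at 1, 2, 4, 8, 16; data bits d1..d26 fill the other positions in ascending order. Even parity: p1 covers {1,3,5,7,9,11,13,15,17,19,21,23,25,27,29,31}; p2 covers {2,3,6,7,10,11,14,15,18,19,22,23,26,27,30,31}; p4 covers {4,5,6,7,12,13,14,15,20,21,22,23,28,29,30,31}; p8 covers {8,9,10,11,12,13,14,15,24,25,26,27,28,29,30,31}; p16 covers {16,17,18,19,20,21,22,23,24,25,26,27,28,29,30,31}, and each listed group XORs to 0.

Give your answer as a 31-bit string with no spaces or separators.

Place data at non-parity positions: p1 p2 0 p4 1 0 1 p8 1 1 1 1 0 1 0 p16 0 1 0 0 0 1 0 1 0 1 0 0 1 1 1
p1 (pos 1,3,5,7,9,11,13,15,17,19,21,23,25,27,29,31): XOR of data positions = 0⊕1⊕1⊕1⊕1⊕0⊕0⊕0⊕0⊕0⊕0⊕0⊕0⊕1⊕1 = 0
p2 (pos 2,3,6,7,10,11,14,15,18,19,22,23,26,27,30,31): XOR of data positions = 0⊕0⊕1⊕1⊕1⊕1⊕0⊕1⊕0⊕1⊕0⊕1⊕0⊕1⊕1 = 1
p4 (pos 4,5,6,7,12,13,14,15,20,21,22,23,28,29,30,31): XOR of data positions = 1⊕0⊕1⊕1⊕0⊕1⊕0⊕0⊕0⊕1⊕0⊕0⊕1⊕1⊕1 = 0
p8 (pos 8,9,10,11,12,13,14,15,24,25,26,27,28,29,30,31): XOR of data positions = 1⊕1⊕1⊕1⊕0⊕1⊕0⊕1⊕0⊕1⊕0⊕0⊕1⊕1⊕1 = 0
p16 (pos 16,17,18,19,20,21,22,23,24,25,26,27,28,29,30,31): XOR of data positions = 0⊕1⊕0⊕0⊕0⊕1⊕0⊕1⊕0⊕1⊕0⊕0⊕1⊕1⊕1 = 1
Codeword: 0100101011110101010001010100111

0100101011110101010001010100111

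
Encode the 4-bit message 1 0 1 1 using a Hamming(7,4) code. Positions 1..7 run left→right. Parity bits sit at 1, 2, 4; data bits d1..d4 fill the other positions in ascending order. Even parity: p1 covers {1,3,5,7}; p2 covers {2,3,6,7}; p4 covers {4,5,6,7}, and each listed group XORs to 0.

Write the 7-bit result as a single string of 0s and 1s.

Place data at non-parity positions: p1 p2 1 p4 0 1 1
p1 (pos 1,3,5,7): XOR of data positions = 1⊕0⊕1 = 0
p2 (pos 2,3,6,7): XOR of data positions = 1⊕1⊕1 = 1
p4 (pos 4,5,6,7): XOR of data positions = 0⊕1⊕1 = 0
Codeword: 0110011

0110011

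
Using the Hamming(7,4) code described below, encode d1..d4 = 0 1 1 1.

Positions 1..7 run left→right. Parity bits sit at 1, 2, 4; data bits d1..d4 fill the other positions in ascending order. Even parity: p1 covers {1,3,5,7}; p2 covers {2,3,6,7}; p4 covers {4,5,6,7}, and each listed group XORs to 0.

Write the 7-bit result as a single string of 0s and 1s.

0001111

Place data at non-parity positions: p1 p2 0 p4 1 1 1
p1 (pos 1,3,5,7): XOR of data positions = 0⊕1⊕1 = 0
p2 (pos 2,3,6,7): XOR of data positions = 0⊕1⊕1 = 0
p4 (pos 4,5,6,7): XOR of data positions = 1⊕1⊕1 = 1
Codeword: 0001111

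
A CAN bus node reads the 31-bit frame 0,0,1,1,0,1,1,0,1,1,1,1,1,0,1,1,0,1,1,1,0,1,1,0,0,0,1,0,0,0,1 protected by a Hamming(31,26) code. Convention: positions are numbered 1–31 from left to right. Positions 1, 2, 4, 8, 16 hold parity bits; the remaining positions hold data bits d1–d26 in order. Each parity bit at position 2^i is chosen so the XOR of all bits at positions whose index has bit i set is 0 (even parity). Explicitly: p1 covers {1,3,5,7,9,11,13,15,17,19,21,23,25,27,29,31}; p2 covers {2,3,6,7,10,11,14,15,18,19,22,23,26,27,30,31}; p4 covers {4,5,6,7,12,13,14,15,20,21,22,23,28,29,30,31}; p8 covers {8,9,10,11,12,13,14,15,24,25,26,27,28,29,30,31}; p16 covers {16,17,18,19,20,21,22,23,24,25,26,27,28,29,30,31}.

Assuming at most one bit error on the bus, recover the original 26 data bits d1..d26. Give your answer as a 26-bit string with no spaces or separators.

10111111101011101100010001

s1 (pos 1,3,5,7,9,11,13,15,17,19,21,23,25,27,29,31): 0⊕1⊕0⊕1⊕1⊕1⊕1⊕1⊕0⊕1⊕0⊕1⊕0⊕1⊕0⊕1 = 0
s2 (pos 2,3,6,7,10,11,14,15,18,19,22,23,26,27,30,31): 0⊕1⊕1⊕1⊕1⊕1⊕0⊕1⊕1⊕1⊕1⊕1⊕0⊕1⊕0⊕1 = 0
s4 (pos 4,5,6,7,12,13,14,15,20,21,22,23,28,29,30,31): 1⊕0⊕1⊕1⊕1⊕1⊕0⊕1⊕1⊕0⊕1⊕1⊕0⊕0⊕0⊕1 = 0
s8 (pos 8,9,10,11,12,13,14,15,24,25,26,27,28,29,30,31): 0⊕1⊕1⊕1⊕1⊕1⊕0⊕1⊕0⊕0⊕0⊕1⊕0⊕0⊕0⊕1 = 0
s16 (pos 16,17,18,19,20,21,22,23,24,25,26,27,28,29,30,31): 1⊕0⊕1⊕1⊕1⊕0⊕1⊕1⊕0⊕0⊕0⊕1⊕0⊕0⊕0⊕1 = 0
Syndrome s16…s1 = 00000 → no error.
Read data bits from positions 3,5,6,7,9,10,11,12,13,14,15,17,18,19,20,21,22,23,24,25,26,27,28,29,30,31: 10111111101011101100010001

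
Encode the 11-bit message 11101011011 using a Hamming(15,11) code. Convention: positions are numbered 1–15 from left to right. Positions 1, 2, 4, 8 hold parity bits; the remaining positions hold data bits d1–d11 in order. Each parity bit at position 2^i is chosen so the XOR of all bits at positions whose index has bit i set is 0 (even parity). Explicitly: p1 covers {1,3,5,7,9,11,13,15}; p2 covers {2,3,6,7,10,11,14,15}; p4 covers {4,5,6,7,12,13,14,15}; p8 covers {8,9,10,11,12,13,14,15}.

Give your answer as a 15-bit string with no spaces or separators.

Place data at non-parity positions: p1 p2 1 p4 1 1 0 p8 1 0 1 1 0 1 1
p1 (pos 1,3,5,7,9,11,13,15): XOR of data positions = 1⊕1⊕0⊕1⊕1⊕0⊕1 = 1
p2 (pos 2,3,6,7,10,11,14,15): XOR of data positions = 1⊕1⊕0⊕0⊕1⊕1⊕1 = 1
p4 (pos 4,5,6,7,12,13,14,15): XOR of data positions = 1⊕1⊕0⊕1⊕0⊕1⊕1 = 1
p8 (pos 8,9,10,11,12,13,14,15): XOR of data positions = 1⊕0⊕1⊕1⊕0⊕1⊕1 = 1
Codeword: 111111011011011

111111011011011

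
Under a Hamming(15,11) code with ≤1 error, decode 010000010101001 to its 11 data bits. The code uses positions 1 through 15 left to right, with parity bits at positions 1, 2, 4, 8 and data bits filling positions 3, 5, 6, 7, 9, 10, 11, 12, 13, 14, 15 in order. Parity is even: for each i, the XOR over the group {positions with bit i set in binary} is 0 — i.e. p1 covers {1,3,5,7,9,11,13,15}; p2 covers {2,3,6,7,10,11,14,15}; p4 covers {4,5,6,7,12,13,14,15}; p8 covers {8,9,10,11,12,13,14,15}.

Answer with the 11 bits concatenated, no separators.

10000101001

s1 (pos 1,3,5,7,9,11,13,15): 0⊕0⊕0⊕0⊕0⊕0⊕0⊕1 = 1
s2 (pos 2,3,6,7,10,11,14,15): 1⊕0⊕0⊕0⊕1⊕0⊕0⊕1 = 1
s4 (pos 4,5,6,7,12,13,14,15): 0⊕0⊕0⊕0⊕1⊕0⊕0⊕1 = 0
s8 (pos 8,9,10,11,12,13,14,15): 1⊕0⊕1⊕0⊕1⊕0⊕0⊕1 = 0
Syndrome s8…s1 = 0011 → error at position 3.
Flip position 3: 010000010101001 → 011000010101001
Read data bits from positions 3,5,6,7,9,10,11,12,13,14,15: 10000101001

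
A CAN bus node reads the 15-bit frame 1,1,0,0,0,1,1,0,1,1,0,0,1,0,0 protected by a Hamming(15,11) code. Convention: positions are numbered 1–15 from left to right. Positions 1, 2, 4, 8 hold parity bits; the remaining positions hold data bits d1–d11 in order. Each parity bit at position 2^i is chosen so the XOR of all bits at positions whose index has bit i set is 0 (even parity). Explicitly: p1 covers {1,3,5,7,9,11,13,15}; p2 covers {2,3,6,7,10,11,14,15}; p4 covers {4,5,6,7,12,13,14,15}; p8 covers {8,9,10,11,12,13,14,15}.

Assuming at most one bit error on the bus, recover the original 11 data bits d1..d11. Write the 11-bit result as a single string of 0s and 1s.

00111101100

s1 (pos 1,3,5,7,9,11,13,15): 1⊕0⊕0⊕1⊕1⊕0⊕1⊕0 = 0
s2 (pos 2,3,6,7,10,11,14,15): 1⊕0⊕1⊕1⊕1⊕0⊕0⊕0 = 0
s4 (pos 4,5,6,7,12,13,14,15): 0⊕0⊕1⊕1⊕0⊕1⊕0⊕0 = 1
s8 (pos 8,9,10,11,12,13,14,15): 0⊕1⊕1⊕0⊕0⊕1⊕0⊕0 = 1
Syndrome s8…s1 = 1100 → error at position 12.
Flip position 12: 110001101100100 → 110001101101100
Read data bits from positions 3,5,6,7,9,10,11,12,13,14,15: 00111101100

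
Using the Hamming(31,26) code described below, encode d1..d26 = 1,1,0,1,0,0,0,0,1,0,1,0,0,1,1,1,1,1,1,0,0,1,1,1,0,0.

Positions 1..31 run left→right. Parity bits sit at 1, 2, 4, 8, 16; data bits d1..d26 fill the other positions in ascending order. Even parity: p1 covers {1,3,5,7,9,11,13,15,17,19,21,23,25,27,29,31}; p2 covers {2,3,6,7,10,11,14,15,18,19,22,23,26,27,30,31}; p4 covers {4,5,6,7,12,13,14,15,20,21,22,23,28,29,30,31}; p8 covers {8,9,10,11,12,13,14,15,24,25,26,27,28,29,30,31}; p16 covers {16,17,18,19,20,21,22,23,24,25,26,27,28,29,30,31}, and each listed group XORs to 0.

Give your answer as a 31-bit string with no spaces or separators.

0110101000001011001111110011100

Place data at non-parity positions: p1 p2 1 p4 1 0 1 p8 0 0 0 0 1 0 1 p16 0 0 1 1 1 1 1 1 0 0 1 1 1 0 0
p1 (pos 1,3,5,7,9,11,13,15,17,19,21,23,25,27,29,31): XOR of data positions = 1⊕1⊕1⊕0⊕0⊕1⊕1⊕0⊕1⊕1⊕1⊕0⊕1⊕1⊕0 = 0
p2 (pos 2,3,6,7,10,11,14,15,18,19,22,23,26,27,30,31): XOR of data positions = 1⊕0⊕1⊕0⊕0⊕0⊕1⊕0⊕1⊕1⊕1⊕0⊕1⊕0⊕0 = 1
p4 (pos 4,5,6,7,12,13,14,15,20,21,22,23,28,29,30,31): XOR of data positions = 1⊕0⊕1⊕0⊕1⊕0⊕1⊕1⊕1⊕1⊕1⊕1⊕1⊕0⊕0 = 0
p8 (pos 8,9,10,11,12,13,14,15,24,25,26,27,28,29,30,31): XOR of data positions = 0⊕0⊕0⊕0⊕1⊕0⊕1⊕1⊕0⊕0⊕1⊕1⊕1⊕0⊕0 = 0
p16 (pos 16,17,18,19,20,21,22,23,24,25,26,27,28,29,30,31): XOR of data positions = 0⊕0⊕1⊕1⊕1⊕1⊕1⊕1⊕0⊕0⊕1⊕1⊕1⊕0⊕0 = 1
Codeword: 0110101000001011001111110011100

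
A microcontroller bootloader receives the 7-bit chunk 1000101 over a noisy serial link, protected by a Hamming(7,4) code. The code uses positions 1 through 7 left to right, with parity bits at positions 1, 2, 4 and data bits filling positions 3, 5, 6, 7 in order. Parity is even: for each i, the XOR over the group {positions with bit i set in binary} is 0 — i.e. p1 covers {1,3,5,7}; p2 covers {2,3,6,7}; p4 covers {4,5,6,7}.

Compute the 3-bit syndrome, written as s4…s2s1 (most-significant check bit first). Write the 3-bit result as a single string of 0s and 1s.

011

s1 (pos 1,3,5,7): 1⊕0⊕1⊕1 = 1
s2 (pos 2,3,6,7): 0⊕0⊕0⊕1 = 1
s4 (pos 4,5,6,7): 0⊕1⊕0⊕1 = 0
Syndrome s4…s1 = 011 → error at position 3.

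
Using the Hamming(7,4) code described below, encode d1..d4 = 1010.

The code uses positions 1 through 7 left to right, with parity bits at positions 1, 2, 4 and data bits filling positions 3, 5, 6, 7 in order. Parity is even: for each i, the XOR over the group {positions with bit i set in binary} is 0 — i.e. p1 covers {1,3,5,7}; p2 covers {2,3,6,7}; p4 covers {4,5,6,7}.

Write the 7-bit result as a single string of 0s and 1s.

1011010

Place data at non-parity positions: p1 p2 1 p4 0 1 0
p1 (pos 1,3,5,7): XOR of data positions = 1⊕0⊕0 = 1
p2 (pos 2,3,6,7): XOR of data positions = 1⊕1⊕0 = 0
p4 (pos 4,5,6,7): XOR of data positions = 0⊕1⊕0 = 1
Codeword: 1011010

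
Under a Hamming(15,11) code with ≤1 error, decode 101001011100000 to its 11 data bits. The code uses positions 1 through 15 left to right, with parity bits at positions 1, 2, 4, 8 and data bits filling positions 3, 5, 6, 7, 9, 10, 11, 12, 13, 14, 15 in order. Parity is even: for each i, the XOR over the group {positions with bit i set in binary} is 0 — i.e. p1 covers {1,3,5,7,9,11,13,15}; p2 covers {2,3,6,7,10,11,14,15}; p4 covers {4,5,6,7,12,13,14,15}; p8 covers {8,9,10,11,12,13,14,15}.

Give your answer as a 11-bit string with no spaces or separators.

s1 (pos 1,3,5,7,9,11,13,15): 1⊕1⊕0⊕0⊕1⊕0⊕0⊕0 = 1
s2 (pos 2,3,6,7,10,11,14,15): 0⊕1⊕1⊕0⊕1⊕0⊕0⊕0 = 1
s4 (pos 4,5,6,7,12,13,14,15): 0⊕0⊕1⊕0⊕0⊕0⊕0⊕0 = 1
s8 (pos 8,9,10,11,12,13,14,15): 1⊕1⊕1⊕0⊕0⊕0⊕0⊕0 = 1
Syndrome s8…s1 = 1111 → error at position 15.
Flip position 15: 101001011100000 → 101001011100001
Read data bits from positions 3,5,6,7,9,10,11,12,13,14,15: 10101100001

10101100001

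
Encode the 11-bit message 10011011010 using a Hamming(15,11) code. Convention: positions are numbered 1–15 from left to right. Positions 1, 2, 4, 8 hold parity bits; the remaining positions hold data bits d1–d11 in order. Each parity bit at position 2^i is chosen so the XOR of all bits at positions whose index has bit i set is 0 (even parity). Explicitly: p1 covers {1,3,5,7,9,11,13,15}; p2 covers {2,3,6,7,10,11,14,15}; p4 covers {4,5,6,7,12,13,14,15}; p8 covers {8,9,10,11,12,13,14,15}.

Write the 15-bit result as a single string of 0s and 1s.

Place data at non-parity positions: p1 p2 1 p4 0 0 1 p8 1 0 1 1 0 1 0
p1 (pos 1,3,5,7,9,11,13,15): XOR of data positions = 1⊕0⊕1⊕1⊕1⊕0⊕0 = 0
p2 (pos 2,3,6,7,10,11,14,15): XOR of data positions = 1⊕0⊕1⊕0⊕1⊕1⊕0 = 0
p4 (pos 4,5,6,7,12,13,14,15): XOR of data positions = 0⊕0⊕1⊕1⊕0⊕1⊕0 = 1
p8 (pos 8,9,10,11,12,13,14,15): XOR of data positions = 1⊕0⊕1⊕1⊕0⊕1⊕0 = 0
Codeword: 001100101011010

001100101011010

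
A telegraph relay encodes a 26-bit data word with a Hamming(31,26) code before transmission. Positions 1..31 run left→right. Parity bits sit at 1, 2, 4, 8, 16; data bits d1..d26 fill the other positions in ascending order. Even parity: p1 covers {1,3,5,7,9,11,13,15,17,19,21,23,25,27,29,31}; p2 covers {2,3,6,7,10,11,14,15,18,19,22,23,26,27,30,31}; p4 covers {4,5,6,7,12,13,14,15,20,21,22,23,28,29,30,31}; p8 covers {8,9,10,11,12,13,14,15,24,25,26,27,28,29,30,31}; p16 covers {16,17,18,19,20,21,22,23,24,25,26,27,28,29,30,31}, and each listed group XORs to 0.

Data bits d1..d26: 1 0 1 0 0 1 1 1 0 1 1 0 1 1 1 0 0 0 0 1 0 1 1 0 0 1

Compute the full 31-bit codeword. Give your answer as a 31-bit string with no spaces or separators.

Place data at non-parity positions: p1 p2 1 p4 0 1 0 p8 0 1 1 1 0 1 1 p16 0 1 1 1 0 0 0 0 1 0 1 1 0 0 1
p1 (pos 1,3,5,7,9,11,13,15,17,19,21,23,25,27,29,31): XOR of data positions = 1⊕0⊕0⊕0⊕1⊕0⊕1⊕0⊕1⊕0⊕0⊕1⊕1⊕0⊕1 = 1
p2 (pos 2,3,6,7,10,11,14,15,18,19,22,23,26,27,30,31): XOR of data positions = 1⊕1⊕0⊕1⊕1⊕1⊕1⊕1⊕1⊕0⊕0⊕0⊕1⊕0⊕1 = 0
p4 (pos 4,5,6,7,12,13,14,15,20,21,22,23,28,29,30,31): XOR of data positions = 0⊕1⊕0⊕1⊕0⊕1⊕1⊕1⊕0⊕0⊕0⊕1⊕0⊕0⊕1 = 1
p8 (pos 8,9,10,11,12,13,14,15,24,25,26,27,28,29,30,31): XOR of data positions = 0⊕1⊕1⊕1⊕0⊕1⊕1⊕0⊕1⊕0⊕1⊕1⊕0⊕0⊕1 = 1
p16 (pos 16,17,18,19,20,21,22,23,24,25,26,27,28,29,30,31): XOR of data positions = 0⊕1⊕1⊕1⊕0⊕0⊕0⊕0⊕1⊕0⊕1⊕1⊕0⊕0⊕1 = 1
Codeword: 1011010101110111011100001011001

1011010101110111011100001011001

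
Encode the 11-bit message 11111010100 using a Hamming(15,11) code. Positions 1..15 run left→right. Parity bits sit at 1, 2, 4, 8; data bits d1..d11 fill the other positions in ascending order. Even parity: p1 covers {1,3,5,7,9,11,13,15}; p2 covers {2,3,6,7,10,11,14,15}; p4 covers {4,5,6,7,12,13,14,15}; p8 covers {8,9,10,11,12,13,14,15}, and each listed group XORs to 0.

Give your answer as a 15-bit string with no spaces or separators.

Place data at non-parity positions: p1 p2 1 p4 1 1 1 p8 1 0 1 0 1 0 0
p1 (pos 1,3,5,7,9,11,13,15): XOR of data positions = 1⊕1⊕1⊕1⊕1⊕1⊕0 = 0
p2 (pos 2,3,6,7,10,11,14,15): XOR of data positions = 1⊕1⊕1⊕0⊕1⊕0⊕0 = 0
p4 (pos 4,5,6,7,12,13,14,15): XOR of data positions = 1⊕1⊕1⊕0⊕1⊕0⊕0 = 0
p8 (pos 8,9,10,11,12,13,14,15): XOR of data positions = 1⊕0⊕1⊕0⊕1⊕0⊕0 = 1
Codeword: 001011111010100

001011111010100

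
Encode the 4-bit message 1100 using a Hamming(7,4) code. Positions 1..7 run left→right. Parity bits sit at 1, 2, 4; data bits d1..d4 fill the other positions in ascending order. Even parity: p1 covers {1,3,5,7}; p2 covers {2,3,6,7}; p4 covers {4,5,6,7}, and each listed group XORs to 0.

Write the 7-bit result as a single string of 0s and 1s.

Place data at non-parity positions: p1 p2 1 p4 1 0 0
p1 (pos 1,3,5,7): XOR of data positions = 1⊕1⊕0 = 0
p2 (pos 2,3,6,7): XOR of data positions = 1⊕0⊕0 = 1
p4 (pos 4,5,6,7): XOR of data positions = 1⊕0⊕0 = 1
Codeword: 0111100

0111100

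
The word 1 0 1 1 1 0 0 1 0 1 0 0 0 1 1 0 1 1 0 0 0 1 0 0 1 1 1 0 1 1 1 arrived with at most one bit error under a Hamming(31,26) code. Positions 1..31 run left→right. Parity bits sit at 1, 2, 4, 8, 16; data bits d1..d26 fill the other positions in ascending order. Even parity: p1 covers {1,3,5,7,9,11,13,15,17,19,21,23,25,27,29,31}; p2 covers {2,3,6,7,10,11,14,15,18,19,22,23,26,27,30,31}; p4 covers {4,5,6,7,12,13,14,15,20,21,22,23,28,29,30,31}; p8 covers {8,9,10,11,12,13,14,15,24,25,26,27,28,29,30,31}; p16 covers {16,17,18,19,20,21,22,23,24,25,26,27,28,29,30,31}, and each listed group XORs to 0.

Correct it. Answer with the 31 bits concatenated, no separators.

s1 (pos 1,3,5,7,9,11,13,15,17,19,21,23,25,27,29,31): 1⊕1⊕1⊕0⊕0⊕0⊕0⊕1⊕1⊕0⊕0⊕0⊕1⊕1⊕1⊕1 = 1
s2 (pos 2,3,6,7,10,11,14,15,18,19,22,23,26,27,30,31): 0⊕1⊕0⊕0⊕1⊕0⊕1⊕1⊕1⊕0⊕1⊕0⊕1⊕1⊕1⊕1 = 0
s4 (pos 4,5,6,7,12,13,14,15,20,21,22,23,28,29,30,31): 1⊕1⊕0⊕0⊕0⊕0⊕1⊕1⊕0⊕0⊕1⊕0⊕0⊕1⊕1⊕1 = 0
s8 (pos 8,9,10,11,12,13,14,15,24,25,26,27,28,29,30,31): 1⊕0⊕1⊕0⊕0⊕0⊕1⊕1⊕0⊕1⊕1⊕1⊕0⊕1⊕1⊕1 = 0
s16 (pos 16,17,18,19,20,21,22,23,24,25,26,27,28,29,30,31): 0⊕1⊕1⊕0⊕0⊕0⊕1⊕0⊕0⊕1⊕1⊕1⊕0⊕1⊕1⊕1 = 1
Syndrome s16…s1 = 10001 → error at position 17.
Flip position 17: 1011100101000110110001001110111 → 1011100101000110010001001110111

1011100101000110010001001110111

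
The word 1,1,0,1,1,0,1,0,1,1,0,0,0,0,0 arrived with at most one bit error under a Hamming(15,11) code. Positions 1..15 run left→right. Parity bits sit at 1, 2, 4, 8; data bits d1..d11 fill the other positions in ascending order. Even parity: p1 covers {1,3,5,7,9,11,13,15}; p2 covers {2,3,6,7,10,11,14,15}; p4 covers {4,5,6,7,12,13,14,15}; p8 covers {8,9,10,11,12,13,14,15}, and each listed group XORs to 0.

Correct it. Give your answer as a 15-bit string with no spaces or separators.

s1 (pos 1,3,5,7,9,11,13,15): 1⊕0⊕1⊕1⊕1⊕0⊕0⊕0 = 0
s2 (pos 2,3,6,7,10,11,14,15): 1⊕0⊕0⊕1⊕1⊕0⊕0⊕0 = 1
s4 (pos 4,5,6,7,12,13,14,15): 1⊕1⊕0⊕1⊕0⊕0⊕0⊕0 = 1
s8 (pos 8,9,10,11,12,13,14,15): 0⊕1⊕1⊕0⊕0⊕0⊕0⊕0 = 0
Syndrome s8…s1 = 0110 → error at position 6.
Flip position 6: 110110101100000 → 110111101100000

110111101100000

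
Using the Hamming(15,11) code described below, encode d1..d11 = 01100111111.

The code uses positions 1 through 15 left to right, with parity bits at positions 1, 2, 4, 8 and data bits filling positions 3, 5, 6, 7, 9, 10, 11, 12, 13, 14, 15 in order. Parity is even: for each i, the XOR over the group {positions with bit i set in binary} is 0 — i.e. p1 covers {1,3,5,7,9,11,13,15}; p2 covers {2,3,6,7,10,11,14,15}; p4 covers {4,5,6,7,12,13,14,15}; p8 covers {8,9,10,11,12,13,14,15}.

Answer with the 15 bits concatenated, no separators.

010011000111111

Place data at non-parity positions: p1 p2 0 p4 1 1 0 p8 0 1 1 1 1 1 1
p1 (pos 1,3,5,7,9,11,13,15): XOR of data positions = 0⊕1⊕0⊕0⊕1⊕1⊕1 = 0
p2 (pos 2,3,6,7,10,11,14,15): XOR of data positions = 0⊕1⊕0⊕1⊕1⊕1⊕1 = 1
p4 (pos 4,5,6,7,12,13,14,15): XOR of data positions = 1⊕1⊕0⊕1⊕1⊕1⊕1 = 0
p8 (pos 8,9,10,11,12,13,14,15): XOR of data positions = 0⊕1⊕1⊕1⊕1⊕1⊕1 = 0
Codeword: 010011000111111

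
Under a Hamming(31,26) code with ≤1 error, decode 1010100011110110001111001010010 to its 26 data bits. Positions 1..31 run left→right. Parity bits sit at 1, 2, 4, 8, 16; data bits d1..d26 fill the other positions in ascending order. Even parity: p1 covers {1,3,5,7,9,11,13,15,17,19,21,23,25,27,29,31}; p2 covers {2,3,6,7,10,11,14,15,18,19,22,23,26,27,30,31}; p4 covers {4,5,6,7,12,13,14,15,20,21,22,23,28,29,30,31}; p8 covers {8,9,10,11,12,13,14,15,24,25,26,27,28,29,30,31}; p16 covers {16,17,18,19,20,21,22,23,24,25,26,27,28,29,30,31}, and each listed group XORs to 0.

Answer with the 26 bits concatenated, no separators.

s1 (pos 1,3,5,7,9,11,13,15,17,19,21,23,25,27,29,31): 1⊕1⊕1⊕0⊕1⊕1⊕0⊕1⊕0⊕1⊕1⊕0⊕1⊕1⊕0⊕0 = 0
s2 (pos 2,3,6,7,10,11,14,15,18,19,22,23,26,27,30,31): 0⊕1⊕0⊕0⊕1⊕1⊕1⊕1⊕0⊕1⊕1⊕0⊕0⊕1⊕1⊕0 = 1
s4 (pos 4,5,6,7,12,13,14,15,20,21,22,23,28,29,30,31): 0⊕1⊕0⊕0⊕1⊕0⊕1⊕1⊕1⊕1⊕1⊕0⊕0⊕0⊕1⊕0 = 0
s8 (pos 8,9,10,11,12,13,14,15,24,25,26,27,28,29,30,31): 0⊕1⊕1⊕1⊕1⊕0⊕1⊕1⊕0⊕1⊕0⊕1⊕0⊕0⊕1⊕0 = 1
s16 (pos 16,17,18,19,20,21,22,23,24,25,26,27,28,29,30,31): 0⊕0⊕0⊕1⊕1⊕1⊕1⊕0⊕0⊕1⊕0⊕1⊕0⊕0⊕1⊕0 = 1
Syndrome s16…s1 = 11010 → error at position 26.
Flip position 26: 1010100011110110001111001010010 → 1010100011110110001111001110010
Read data bits from positions 3,5,6,7,9,10,11,12,13,14,15,17,18,19,20,21,22,23,24,25,26,27,28,29,30,31: 11001111011001111001110010

11001111011001111001110010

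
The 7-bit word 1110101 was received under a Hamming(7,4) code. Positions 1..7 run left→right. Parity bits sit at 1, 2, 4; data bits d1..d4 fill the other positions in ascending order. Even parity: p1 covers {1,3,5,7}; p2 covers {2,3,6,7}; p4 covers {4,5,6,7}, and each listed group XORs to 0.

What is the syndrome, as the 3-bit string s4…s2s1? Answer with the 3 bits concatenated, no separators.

010

s1 (pos 1,3,5,7): 1⊕1⊕1⊕1 = 0
s2 (pos 2,3,6,7): 1⊕1⊕0⊕1 = 1
s4 (pos 4,5,6,7): 0⊕1⊕0⊕1 = 0
Syndrome s4…s1 = 010 → error at position 2.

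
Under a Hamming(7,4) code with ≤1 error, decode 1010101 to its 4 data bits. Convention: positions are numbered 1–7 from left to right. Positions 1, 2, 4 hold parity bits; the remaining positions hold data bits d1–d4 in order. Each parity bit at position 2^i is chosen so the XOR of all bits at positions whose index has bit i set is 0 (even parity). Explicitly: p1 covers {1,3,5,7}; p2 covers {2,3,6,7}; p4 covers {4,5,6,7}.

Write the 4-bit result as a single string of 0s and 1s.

s1 (pos 1,3,5,7): 1⊕1⊕1⊕1 = 0
s2 (pos 2,3,6,7): 0⊕1⊕0⊕1 = 0
s4 (pos 4,5,6,7): 0⊕1⊕0⊕1 = 0
Syndrome s4…s1 = 000 → no error.
Read data bits from positions 3,5,6,7: 1101

1101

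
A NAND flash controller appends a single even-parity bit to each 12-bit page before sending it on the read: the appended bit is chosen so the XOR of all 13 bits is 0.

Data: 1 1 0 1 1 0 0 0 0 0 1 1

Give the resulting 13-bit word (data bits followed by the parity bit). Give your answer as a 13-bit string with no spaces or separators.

XOR of the 12 data bits: 1⊕1⊕0⊕1⊕1⊕0⊕0⊕0⊕0⊕0⊕1⊕1 = 0
Parity bit = 0 (so all 13 bits XOR to 0).

1101100000110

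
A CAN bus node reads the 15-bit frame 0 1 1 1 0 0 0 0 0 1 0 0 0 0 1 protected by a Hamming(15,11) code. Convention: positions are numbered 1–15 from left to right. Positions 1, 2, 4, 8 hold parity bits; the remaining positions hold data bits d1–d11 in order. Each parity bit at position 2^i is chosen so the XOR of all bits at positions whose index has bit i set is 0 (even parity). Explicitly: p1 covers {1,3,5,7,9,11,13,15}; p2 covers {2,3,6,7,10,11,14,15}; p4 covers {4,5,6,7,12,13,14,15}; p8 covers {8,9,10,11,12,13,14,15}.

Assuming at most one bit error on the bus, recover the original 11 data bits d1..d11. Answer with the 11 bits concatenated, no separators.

s1 (pos 1,3,5,7,9,11,13,15): 0⊕1⊕0⊕0⊕0⊕0⊕0⊕1 = 0
s2 (pos 2,3,6,7,10,11,14,15): 1⊕1⊕0⊕0⊕1⊕0⊕0⊕1 = 0
s4 (pos 4,5,6,7,12,13,14,15): 1⊕0⊕0⊕0⊕0⊕0⊕0⊕1 = 0
s8 (pos 8,9,10,11,12,13,14,15): 0⊕0⊕1⊕0⊕0⊕0⊕0⊕1 = 0
Syndrome s8…s1 = 0000 → no error.
Read data bits from positions 3,5,6,7,9,10,11,12,13,14,15: 10000100001

10000100001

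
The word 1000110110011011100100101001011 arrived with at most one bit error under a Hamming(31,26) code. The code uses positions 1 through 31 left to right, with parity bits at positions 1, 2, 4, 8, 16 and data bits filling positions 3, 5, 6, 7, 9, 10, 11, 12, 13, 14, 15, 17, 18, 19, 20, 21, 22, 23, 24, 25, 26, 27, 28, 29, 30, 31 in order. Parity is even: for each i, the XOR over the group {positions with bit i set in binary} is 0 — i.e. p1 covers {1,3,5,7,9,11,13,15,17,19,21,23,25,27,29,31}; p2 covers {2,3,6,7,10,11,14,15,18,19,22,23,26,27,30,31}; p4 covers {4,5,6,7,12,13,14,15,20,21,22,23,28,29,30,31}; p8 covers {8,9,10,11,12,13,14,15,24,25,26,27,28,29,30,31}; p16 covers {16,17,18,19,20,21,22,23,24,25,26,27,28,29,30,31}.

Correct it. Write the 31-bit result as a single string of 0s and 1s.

1000110110111011100100101001011

s1 (pos 1,3,5,7,9,11,13,15,17,19,21,23,25,27,29,31): 1⊕0⊕1⊕0⊕1⊕0⊕1⊕1⊕1⊕0⊕0⊕1⊕1⊕0⊕0⊕1 = 1
s2 (pos 2,3,6,7,10,11,14,15,18,19,22,23,26,27,30,31): 0⊕0⊕1⊕0⊕0⊕0⊕0⊕1⊕0⊕0⊕0⊕1⊕0⊕0⊕1⊕1 = 1
s4 (pos 4,5,6,7,12,13,14,15,20,21,22,23,28,29,30,31): 0⊕1⊕1⊕0⊕1⊕1⊕0⊕1⊕1⊕0⊕0⊕1⊕1⊕0⊕1⊕1 = 0
s8 (pos 8,9,10,11,12,13,14,15,24,25,26,27,28,29,30,31): 1⊕1⊕0⊕0⊕1⊕1⊕0⊕1⊕0⊕1⊕0⊕0⊕1⊕0⊕1⊕1 = 1
s16 (pos 16,17,18,19,20,21,22,23,24,25,26,27,28,29,30,31): 1⊕1⊕0⊕0⊕1⊕0⊕0⊕1⊕0⊕1⊕0⊕0⊕1⊕0⊕1⊕1 = 0
Syndrome s16…s1 = 01011 → error at position 11.
Flip position 11: 1000110110011011100100101001011 → 1000110110111011100100101001011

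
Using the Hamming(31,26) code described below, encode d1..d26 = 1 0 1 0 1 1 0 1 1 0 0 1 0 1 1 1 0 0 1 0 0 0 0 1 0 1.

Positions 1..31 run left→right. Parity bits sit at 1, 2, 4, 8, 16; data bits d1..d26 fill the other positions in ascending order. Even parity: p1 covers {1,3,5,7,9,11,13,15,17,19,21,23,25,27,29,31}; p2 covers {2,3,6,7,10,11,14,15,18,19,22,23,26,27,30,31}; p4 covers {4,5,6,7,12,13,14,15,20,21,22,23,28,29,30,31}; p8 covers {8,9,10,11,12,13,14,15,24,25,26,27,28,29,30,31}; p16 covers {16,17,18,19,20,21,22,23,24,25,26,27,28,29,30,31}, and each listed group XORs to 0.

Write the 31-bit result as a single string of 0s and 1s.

0111010111011001101110010000101

Place data at non-parity positions: p1 p2 1 p4 0 1 0 p8 1 1 0 1 1 0 0 p16 1 0 1 1 1 0 0 1 0 0 0 0 1 0 1
p1 (pos 1,3,5,7,9,11,13,15,17,19,21,23,25,27,29,31): XOR of data positions = 1⊕0⊕0⊕1⊕0⊕1⊕0⊕1⊕1⊕1⊕0⊕0⊕0⊕1⊕1 = 0
p2 (pos 2,3,6,7,10,11,14,15,18,19,22,23,26,27,30,31): XOR of data positions = 1⊕1⊕0⊕1⊕0⊕0⊕0⊕0⊕1⊕0⊕0⊕0⊕0⊕0⊕1 = 1
p4 (pos 4,5,6,7,12,13,14,15,20,21,22,23,28,29,30,31): XOR of data positions = 0⊕1⊕0⊕1⊕1⊕0⊕0⊕1⊕1⊕0⊕0⊕0⊕1⊕0⊕1 = 1
p8 (pos 8,9,10,11,12,13,14,15,24,25,26,27,28,29,30,31): XOR of data positions = 1⊕1⊕0⊕1⊕1⊕0⊕0⊕1⊕0⊕0⊕0⊕0⊕1⊕0⊕1 = 1
p16 (pos 16,17,18,19,20,21,22,23,24,25,26,27,28,29,30,31): XOR of data positions = 1⊕0⊕1⊕1⊕1⊕0⊕0⊕1⊕0⊕0⊕0⊕0⊕1⊕0⊕1 = 1
Codeword: 0111010111011001101110010000101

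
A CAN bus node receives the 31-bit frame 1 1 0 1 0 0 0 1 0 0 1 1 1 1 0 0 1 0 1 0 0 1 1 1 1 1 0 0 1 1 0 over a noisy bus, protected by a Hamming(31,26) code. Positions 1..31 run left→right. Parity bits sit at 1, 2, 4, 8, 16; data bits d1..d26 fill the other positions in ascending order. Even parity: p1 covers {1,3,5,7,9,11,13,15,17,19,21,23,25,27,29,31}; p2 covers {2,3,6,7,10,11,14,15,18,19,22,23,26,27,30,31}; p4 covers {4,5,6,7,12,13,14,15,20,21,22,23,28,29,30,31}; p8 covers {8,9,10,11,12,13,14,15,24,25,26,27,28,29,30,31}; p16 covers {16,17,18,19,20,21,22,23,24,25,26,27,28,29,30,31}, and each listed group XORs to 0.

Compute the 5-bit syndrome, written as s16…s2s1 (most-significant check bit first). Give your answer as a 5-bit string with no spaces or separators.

10000

s1 (pos 1,3,5,7,9,11,13,15,17,19,21,23,25,27,29,31): 1⊕0⊕0⊕0⊕0⊕1⊕1⊕0⊕1⊕1⊕0⊕1⊕1⊕0⊕1⊕0 = 0
s2 (pos 2,3,6,7,10,11,14,15,18,19,22,23,26,27,30,31): 1⊕0⊕0⊕0⊕0⊕1⊕1⊕0⊕0⊕1⊕1⊕1⊕1⊕0⊕1⊕0 = 0
s4 (pos 4,5,6,7,12,13,14,15,20,21,22,23,28,29,30,31): 1⊕0⊕0⊕0⊕1⊕1⊕1⊕0⊕0⊕0⊕1⊕1⊕0⊕1⊕1⊕0 = 0
s8 (pos 8,9,10,11,12,13,14,15,24,25,26,27,28,29,30,31): 1⊕0⊕0⊕1⊕1⊕1⊕1⊕0⊕1⊕1⊕1⊕0⊕0⊕1⊕1⊕0 = 0
s16 (pos 16,17,18,19,20,21,22,23,24,25,26,27,28,29,30,31): 0⊕1⊕0⊕1⊕0⊕0⊕1⊕1⊕1⊕1⊕1⊕0⊕0⊕1⊕1⊕0 = 1
Syndrome s16…s1 = 10000 → error at position 16.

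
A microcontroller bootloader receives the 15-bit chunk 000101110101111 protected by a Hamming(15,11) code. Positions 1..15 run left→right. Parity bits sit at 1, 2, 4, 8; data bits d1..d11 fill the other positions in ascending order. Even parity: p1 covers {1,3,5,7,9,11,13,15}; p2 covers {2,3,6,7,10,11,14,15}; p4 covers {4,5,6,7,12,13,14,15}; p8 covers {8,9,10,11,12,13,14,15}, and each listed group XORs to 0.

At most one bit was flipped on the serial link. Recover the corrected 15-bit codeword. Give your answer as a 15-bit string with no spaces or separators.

s1 (pos 1,3,5,7,9,11,13,15): 0⊕0⊕0⊕1⊕0⊕0⊕1⊕1 = 1
s2 (pos 2,3,6,7,10,11,14,15): 0⊕0⊕1⊕1⊕1⊕0⊕1⊕1 = 1
s4 (pos 4,5,6,7,12,13,14,15): 1⊕0⊕1⊕1⊕1⊕1⊕1⊕1 = 1
s8 (pos 8,9,10,11,12,13,14,15): 1⊕0⊕1⊕0⊕1⊕1⊕1⊕1 = 0
Syndrome s8…s1 = 0111 → error at position 7.
Flip position 7: 000101110101111 → 000101010101111

000101010101111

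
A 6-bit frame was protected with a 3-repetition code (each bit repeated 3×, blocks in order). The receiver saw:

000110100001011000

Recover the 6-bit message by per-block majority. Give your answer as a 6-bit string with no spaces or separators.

Block 1 (000): 0 ones → 0
Block 2 (110): 2 ones → 1
Block 3 (100): 1 one → 0
Block 4 (001): 1 one → 0
Block 5 (011): 2 ones → 1
Block 6 (000): 0 ones → 0

010010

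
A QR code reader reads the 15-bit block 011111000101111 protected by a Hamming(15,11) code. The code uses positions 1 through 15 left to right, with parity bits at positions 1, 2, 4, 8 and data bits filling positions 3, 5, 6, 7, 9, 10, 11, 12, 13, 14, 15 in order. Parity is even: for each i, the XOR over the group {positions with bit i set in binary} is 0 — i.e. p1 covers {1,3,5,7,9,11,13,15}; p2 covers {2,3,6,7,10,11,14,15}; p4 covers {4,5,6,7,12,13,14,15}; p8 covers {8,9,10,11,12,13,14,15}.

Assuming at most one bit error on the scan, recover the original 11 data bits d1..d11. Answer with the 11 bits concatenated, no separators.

11100100111

s1 (pos 1,3,5,7,9,11,13,15): 0⊕1⊕1⊕0⊕0⊕0⊕1⊕1 = 0
s2 (pos 2,3,6,7,10,11,14,15): 1⊕1⊕1⊕0⊕1⊕0⊕1⊕1 = 0
s4 (pos 4,5,6,7,12,13,14,15): 1⊕1⊕1⊕0⊕1⊕1⊕1⊕1 = 1
s8 (pos 8,9,10,11,12,13,14,15): 0⊕0⊕1⊕0⊕1⊕1⊕1⊕1 = 1
Syndrome s8…s1 = 1100 → error at position 12.
Flip position 12: 011111000101111 → 011111000100111
Read data bits from positions 3,5,6,7,9,10,11,12,13,14,15: 11100100111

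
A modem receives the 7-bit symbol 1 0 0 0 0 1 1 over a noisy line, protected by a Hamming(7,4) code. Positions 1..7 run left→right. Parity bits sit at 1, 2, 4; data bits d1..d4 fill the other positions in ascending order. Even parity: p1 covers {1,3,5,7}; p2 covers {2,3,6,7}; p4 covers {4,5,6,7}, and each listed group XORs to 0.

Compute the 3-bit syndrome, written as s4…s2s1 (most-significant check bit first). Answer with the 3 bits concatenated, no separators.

000

s1 (pos 1,3,5,7): 1⊕0⊕0⊕1 = 0
s2 (pos 2,3,6,7): 0⊕0⊕1⊕1 = 0
s4 (pos 4,5,6,7): 0⊕0⊕1⊕1 = 0
Syndrome s4…s1 = 000 → no error.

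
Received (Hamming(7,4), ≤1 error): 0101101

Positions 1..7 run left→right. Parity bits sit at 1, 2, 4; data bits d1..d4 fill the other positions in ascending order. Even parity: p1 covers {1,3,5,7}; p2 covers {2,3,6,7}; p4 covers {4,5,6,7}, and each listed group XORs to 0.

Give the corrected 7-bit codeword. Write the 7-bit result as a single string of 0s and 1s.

0100101

s1 (pos 1,3,5,7): 0⊕0⊕1⊕1 = 0
s2 (pos 2,3,6,7): 1⊕0⊕0⊕1 = 0
s4 (pos 4,5,6,7): 1⊕1⊕0⊕1 = 1
Syndrome s4…s1 = 100 → error at position 4.
Flip position 4: 0101101 → 0100101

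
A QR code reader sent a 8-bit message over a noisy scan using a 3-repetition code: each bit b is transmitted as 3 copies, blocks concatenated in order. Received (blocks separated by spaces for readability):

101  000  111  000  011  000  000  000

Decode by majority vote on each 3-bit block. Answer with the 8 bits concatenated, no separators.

Block 1 (101): 2 ones → 1
Block 2 (000): 0 ones → 0
Block 3 (111): 3 ones → 1
Block 4 (000): 0 ones → 0
Block 5 (011): 2 ones → 1
Block 6 (000): 0 ones → 0
Block 7 (000): 0 ones → 0
Block 8 (000): 0 ones → 0

10101000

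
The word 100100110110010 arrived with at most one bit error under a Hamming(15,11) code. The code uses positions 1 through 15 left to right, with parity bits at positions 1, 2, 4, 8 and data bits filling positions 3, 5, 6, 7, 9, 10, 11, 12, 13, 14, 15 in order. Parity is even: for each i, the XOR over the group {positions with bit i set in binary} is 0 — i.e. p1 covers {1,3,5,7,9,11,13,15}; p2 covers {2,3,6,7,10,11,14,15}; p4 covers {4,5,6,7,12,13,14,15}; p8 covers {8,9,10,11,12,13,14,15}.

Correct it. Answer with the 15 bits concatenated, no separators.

s1 (pos 1,3,5,7,9,11,13,15): 1⊕0⊕0⊕1⊕0⊕1⊕0⊕0 = 1
s2 (pos 2,3,6,7,10,11,14,15): 0⊕0⊕0⊕1⊕1⊕1⊕1⊕0 = 0
s4 (pos 4,5,6,7,12,13,14,15): 1⊕0⊕0⊕1⊕0⊕0⊕1⊕0 = 1
s8 (pos 8,9,10,11,12,13,14,15): 1⊕0⊕1⊕1⊕0⊕0⊕1⊕0 = 0
Syndrome s8…s1 = 0101 → error at position 5.
Flip position 5: 100100110110010 → 100110110110010

100110110110010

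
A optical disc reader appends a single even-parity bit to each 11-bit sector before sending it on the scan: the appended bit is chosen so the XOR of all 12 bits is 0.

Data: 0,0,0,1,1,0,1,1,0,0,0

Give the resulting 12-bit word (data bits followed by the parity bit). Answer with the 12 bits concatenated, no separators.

XOR of the 11 data bits: 0⊕0⊕0⊕1⊕1⊕0⊕1⊕1⊕0⊕0⊕0 = 0
Parity bit = 0 (so all 12 bits XOR to 0).

000110110000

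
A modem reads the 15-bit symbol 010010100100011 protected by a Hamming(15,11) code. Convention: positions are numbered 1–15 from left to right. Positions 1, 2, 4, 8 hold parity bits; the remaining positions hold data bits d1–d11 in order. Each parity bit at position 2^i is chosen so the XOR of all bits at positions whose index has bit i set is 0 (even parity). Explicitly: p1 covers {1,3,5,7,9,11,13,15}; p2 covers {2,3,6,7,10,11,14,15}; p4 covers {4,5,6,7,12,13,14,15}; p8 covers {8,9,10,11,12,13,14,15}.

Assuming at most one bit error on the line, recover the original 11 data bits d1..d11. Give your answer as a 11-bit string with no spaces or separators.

01010110011

s1 (pos 1,3,5,7,9,11,13,15): 0⊕0⊕1⊕1⊕0⊕0⊕0⊕1 = 1
s2 (pos 2,3,6,7,10,11,14,15): 1⊕0⊕0⊕1⊕1⊕0⊕1⊕1 = 1
s4 (pos 4,5,6,7,12,13,14,15): 0⊕1⊕0⊕1⊕0⊕0⊕1⊕1 = 0
s8 (pos 8,9,10,11,12,13,14,15): 0⊕0⊕1⊕0⊕0⊕0⊕1⊕1 = 1
Syndrome s8…s1 = 1011 → error at position 11.
Flip position 11: 010010100100011 → 010010100110011
Read data bits from positions 3,5,6,7,9,10,11,12,13,14,15: 01010110011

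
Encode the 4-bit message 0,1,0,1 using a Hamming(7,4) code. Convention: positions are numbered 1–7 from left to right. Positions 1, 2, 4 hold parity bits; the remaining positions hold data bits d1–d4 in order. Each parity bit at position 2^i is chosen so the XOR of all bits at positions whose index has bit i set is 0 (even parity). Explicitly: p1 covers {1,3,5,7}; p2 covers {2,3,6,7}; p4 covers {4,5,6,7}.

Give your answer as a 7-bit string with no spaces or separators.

0100101

Place data at non-parity positions: p1 p2 0 p4 1 0 1
p1 (pos 1,3,5,7): XOR of data positions = 0⊕1⊕1 = 0
p2 (pos 2,3,6,7): XOR of data positions = 0⊕0⊕1 = 1
p4 (pos 4,5,6,7): XOR of data positions = 1⊕0⊕1 = 0
Codeword: 0100101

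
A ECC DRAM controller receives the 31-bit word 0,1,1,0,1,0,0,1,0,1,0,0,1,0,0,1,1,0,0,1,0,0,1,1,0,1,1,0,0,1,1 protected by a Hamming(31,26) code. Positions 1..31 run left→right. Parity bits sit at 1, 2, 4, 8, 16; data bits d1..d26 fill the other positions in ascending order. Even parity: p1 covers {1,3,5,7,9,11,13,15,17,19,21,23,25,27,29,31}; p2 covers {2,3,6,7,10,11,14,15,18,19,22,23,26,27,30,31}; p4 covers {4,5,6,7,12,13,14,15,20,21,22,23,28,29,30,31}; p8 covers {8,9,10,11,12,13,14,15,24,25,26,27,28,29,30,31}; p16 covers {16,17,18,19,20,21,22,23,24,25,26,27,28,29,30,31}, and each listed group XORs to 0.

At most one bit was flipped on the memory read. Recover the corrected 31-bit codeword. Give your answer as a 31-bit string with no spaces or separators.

s1 (pos 1,3,5,7,9,11,13,15,17,19,21,23,25,27,29,31): 0⊕1⊕1⊕0⊕0⊕0⊕1⊕0⊕1⊕0⊕0⊕1⊕0⊕1⊕0⊕1 = 1
s2 (pos 2,3,6,7,10,11,14,15,18,19,22,23,26,27,30,31): 1⊕1⊕0⊕0⊕1⊕0⊕0⊕0⊕0⊕0⊕0⊕1⊕1⊕1⊕1⊕1 = 0
s4 (pos 4,5,6,7,12,13,14,15,20,21,22,23,28,29,30,31): 0⊕1⊕0⊕0⊕0⊕1⊕0⊕0⊕1⊕0⊕0⊕1⊕0⊕0⊕1⊕1 = 0
s8 (pos 8,9,10,11,12,13,14,15,24,25,26,27,28,29,30,31): 1⊕0⊕1⊕0⊕0⊕1⊕0⊕0⊕1⊕0⊕1⊕1⊕0⊕0⊕1⊕1 = 0
s16 (pos 16,17,18,19,20,21,22,23,24,25,26,27,28,29,30,31): 1⊕1⊕0⊕0⊕1⊕0⊕0⊕1⊕1⊕0⊕1⊕1⊕0⊕0⊕1⊕1 = 1
Syndrome s16…s1 = 10001 → error at position 17.
Flip position 17: 0110100101001001100100110110011 → 0110100101001001000100110110011

0110100101001001000100110110011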